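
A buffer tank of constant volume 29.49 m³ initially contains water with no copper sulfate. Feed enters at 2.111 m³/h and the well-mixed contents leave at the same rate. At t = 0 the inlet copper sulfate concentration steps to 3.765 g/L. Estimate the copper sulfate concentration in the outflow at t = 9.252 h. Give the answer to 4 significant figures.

Mass balance on the solute (V constant): V dC/dt = Q(C_in − C).
So dC/dt = (C_in − C)/τ with τ = V/Q = 29.49/2.111 = 13.9697 h.
Solution: C(t) = C_in + (C₀ − C_in) e^(−t/τ).
C(9.252) = 3.765 + (0 − 3.765)·e^(−9.252/13.9697) = 3.765 + (-3.76500)·0.515668 = 1.82351 g/L.

1.824 g/L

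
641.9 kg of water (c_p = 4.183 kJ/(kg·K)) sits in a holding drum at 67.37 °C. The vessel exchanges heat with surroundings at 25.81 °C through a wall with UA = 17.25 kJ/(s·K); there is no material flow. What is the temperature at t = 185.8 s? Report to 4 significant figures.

38.41 °C

Lumped-capacitance energy balance: M c_p dT/dt = UA(T_amb − T).
dT/dt = (T_ss − T)/τ with T_ss = T_amb = 25.8100 °C, τ = M c_p/UA = 641.9·4.183/17.25 = 155.656 s.
Solution: T(t) = T_ss + (T₀ − T_ss) e^(−t/τ).
T(185.8) = 25.8100 + (41.5600)·0.303111 = 38.4073 °C.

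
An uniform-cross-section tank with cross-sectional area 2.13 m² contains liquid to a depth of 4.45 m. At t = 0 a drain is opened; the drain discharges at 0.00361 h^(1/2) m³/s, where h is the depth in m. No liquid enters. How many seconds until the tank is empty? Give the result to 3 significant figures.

With no inflow, A dh/dt = −0.00361 √h.
∫ h^(−1/2) dh = −(0.00361/A) ∫ dt, giving 2√h = 2√h₀ − (0.00361/A) t.
Tank is empty when √h = 0: t_empty = 2A√h₀/0.00361.
t_empty = 2·2.13·√4.45/0.00361 = 4.2600·2.1095/0.00361 = 2489.3 s.

2490 s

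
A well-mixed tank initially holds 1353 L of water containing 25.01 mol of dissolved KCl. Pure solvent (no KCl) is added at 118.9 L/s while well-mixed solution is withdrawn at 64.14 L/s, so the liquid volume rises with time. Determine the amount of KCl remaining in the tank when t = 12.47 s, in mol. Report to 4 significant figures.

15.50 mol

Total volume: dV/dt = Q_in − Q_out = 54.7600 L/s, so V(t) = 1353 + 54.7600 t and V(12.47) = 2035.86 L.
Solute balance: dm/dt = 0 − Q_out C = −Q_out m/V(t).
Separate: dm/m = −Q_out dt/V(t) ⇒ ln(m/m₀) = −(Q_out/(Q_in−Q_out)) ln(V/V₀).
m = m₀ (V₀/V)^(Q_out/(Q_in−Q_out)) = 25.01 × (1353/2035.86)^(1.17129) = 15.4977 mol.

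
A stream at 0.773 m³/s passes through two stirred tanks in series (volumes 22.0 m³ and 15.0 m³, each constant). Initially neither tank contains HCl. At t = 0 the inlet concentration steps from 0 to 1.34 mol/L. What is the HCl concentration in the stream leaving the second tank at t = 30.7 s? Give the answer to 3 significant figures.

Species balance on tank i: dCᵢ/dt = (Cᵢ₋₁ − Cᵢ)/τᵢ with τᵢ = Vᵢ/Q.
τ₁ = 22.0/0.773 = 28.461 s; τ₂ = 15.0/0.773 = 19.405 s.
Tank 1: C₁ = C_in(1 − e^(−t/τ₁)). Tank 2 (τ₁ ≠ τ₂): C₂ = C_in[1 − (τ₁ e^(−t/τ₁) − τ₂ e^(−t/τ₂))/(τ₁ − τ₂)].
At t = 30.7: e^(−t/τ₁) = 0.34004, e^(−t/τ₂) = 0.20555.
C₂ = 1.34·[1 − (28.461·0.34004 − 19.405·0.20555)/(9.0556)] = 1.34·0.37176 = 0.49816 mol/L.

0.498 mol/L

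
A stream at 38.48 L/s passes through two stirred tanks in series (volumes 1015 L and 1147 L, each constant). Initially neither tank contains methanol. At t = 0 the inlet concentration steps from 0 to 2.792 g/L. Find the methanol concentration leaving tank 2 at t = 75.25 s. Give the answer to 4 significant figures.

Time constants: τᵢ = Vᵢ/Q for each well-mixed tank.
τ₁ = 1015/38.48 = 26.3773 s; τ₂ = 1147/38.48 = 29.8077 s.
Solving the cascade with C₁(0)=C₂(0)=0 gives C₂(t) = C_in[1 − (τ₁ e^(−t/τ₁) − τ₂ e^(−t/τ₂))/(τ₁ − τ₂)].
At t = 75.25: e^(−t/τ₁) = 0.0576810, e^(−t/τ₂) = 0.0800971.
C₂ = 2.792·[1 − (26.3773·0.0576810 − 29.8077·0.0800971)/(-3.43035)] = 2.792·0.747537 = 2.08712 g/L.

2.087 g/L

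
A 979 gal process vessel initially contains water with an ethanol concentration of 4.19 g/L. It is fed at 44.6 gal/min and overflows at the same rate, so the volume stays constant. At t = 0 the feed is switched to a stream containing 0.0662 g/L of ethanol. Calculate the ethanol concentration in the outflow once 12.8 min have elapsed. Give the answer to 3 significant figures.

2.37 g/L

Unsteady species balance (constant V, well mixed): V dC/dt = Q(C_in − C).
So dC/dt = (C_in − C)/τ with τ = V/Q = 979/44.6 = 21.951 min.
Solution: C(t) = C_in + (C₀ − C_in) e^(−t/τ).
C(12.8) = 0.0662 + (4.19 − 0.0662)·e^(−12.8/21.951) = 0.0662 + (4.1238)·0.55815 = 2.3679 g/L.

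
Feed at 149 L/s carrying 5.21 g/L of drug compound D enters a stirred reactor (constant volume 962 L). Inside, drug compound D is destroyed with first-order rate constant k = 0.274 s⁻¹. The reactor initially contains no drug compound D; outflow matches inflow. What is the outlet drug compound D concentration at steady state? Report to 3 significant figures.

1.88 g/L

Accumulation = in − out − consumed: V dC/dt = Q C_in − Q C − k V C.
At steady state: 0 = Q C_in − (Q + kV) C_ss, so C_ss = Q C_in/(Q + kV).
C_ss = 149·5.21/(149 + 0.274·962) = 776.29/412.59 = 1.8815 g/L.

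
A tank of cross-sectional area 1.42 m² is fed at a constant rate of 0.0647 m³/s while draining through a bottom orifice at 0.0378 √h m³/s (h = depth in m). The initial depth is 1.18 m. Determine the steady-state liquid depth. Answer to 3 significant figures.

Level balance: A dh/dt = 0.0647 − 0.0378 √h. Setting dh/dt = 0:
Q_in = 0.0378 √h_ss ⇒ √h_ss = 0.0647/0.0378 = 1.7116.
h_ss = 1.7116² = 2.9297 m. (Since h₀ = 1.18 m < h_ss, the level will rise toward this value.)

2.93 m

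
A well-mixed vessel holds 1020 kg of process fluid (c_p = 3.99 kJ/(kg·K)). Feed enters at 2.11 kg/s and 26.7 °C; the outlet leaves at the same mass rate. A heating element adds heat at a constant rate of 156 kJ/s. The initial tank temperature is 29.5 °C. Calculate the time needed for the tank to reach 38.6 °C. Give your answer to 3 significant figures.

418 s

Energy balance: M c_p dT/dt = ṁ c_p (T_in − T) + 156.
τ = M/ṁ = 483.41 s; T_ss = T_in + Q̇/(ṁ c_p) = 45.230 °C.
T(t) = T_ss + (T₀ − T_ss) e^(−t/τ). Set T = 38.6:
e^(−t/τ) = (38.6 − 45.230)/(29.5 − 45.230) = 0.42148
t = −483.41 · ln(0.42148) = 417.66 s.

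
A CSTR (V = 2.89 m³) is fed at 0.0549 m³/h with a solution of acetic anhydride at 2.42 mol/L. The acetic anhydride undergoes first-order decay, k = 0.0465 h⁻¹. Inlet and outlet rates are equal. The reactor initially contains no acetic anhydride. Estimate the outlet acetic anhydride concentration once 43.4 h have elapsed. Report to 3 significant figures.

0.661 mol/L

Species balance: V dC/dt = Q C_in − Q C − k V C.
dC/dt = (Q/V) C_in − (Q/V + k) C; effective rate a = Q/V + k = 0.018997 + 0.0465 = 0.065497 h⁻¹.
C_ss = Q C_in/(Q + kV) = 0.70189 mol/L; C(t) = C_ss + (C₀ − C_ss) e^(−a t).
C(43.4) = 0.70189 + (-0.70189)·e^(−0.065497·43.4) = 0.70189 + (-0.70189)·0.058277 = 0.66099 mol/L.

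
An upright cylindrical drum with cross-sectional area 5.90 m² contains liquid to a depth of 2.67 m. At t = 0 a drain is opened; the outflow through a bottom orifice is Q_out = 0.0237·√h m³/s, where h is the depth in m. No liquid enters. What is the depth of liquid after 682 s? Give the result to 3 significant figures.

0.0698 m

A dh/dt = −Q_out = −0.0237 √h.
This is separable: 2 d(√h)/dt = −0.0237/A, so √h = √h₀ − (0.0237/(2A)) t.
√h = √2.67 − 0.0237·682/(2·5.90) = 1.6340 − 1.3698 = 0.26423.
h = 0.26423² = 0.069820 m.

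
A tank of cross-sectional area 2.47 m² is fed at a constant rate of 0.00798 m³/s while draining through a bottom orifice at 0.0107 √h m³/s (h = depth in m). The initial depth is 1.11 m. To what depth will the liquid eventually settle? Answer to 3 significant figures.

Unsteady balance on liquid volume: A dh/dt = Q_in − 0.0107 √h. At steady state dh/dt = 0:
Q_in = 0.0107 √h_ss ⇒ √h_ss = 0.00798/0.0107 = 0.74579.
h_ss = 0.74579² = 0.55621 m. (Since h₀ = 1.11 m > h_ss, the level will fall toward this value.)

0.556 m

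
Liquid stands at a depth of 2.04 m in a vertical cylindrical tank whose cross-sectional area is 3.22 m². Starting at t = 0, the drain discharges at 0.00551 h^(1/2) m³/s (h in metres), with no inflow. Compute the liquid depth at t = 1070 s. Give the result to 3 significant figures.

Mass balance (ρ constant): A dh/dt = −0.00551 √h.
This is separable: 2 d(√h)/dt = −0.00551/A, so √h = √h₀ − (0.00551/(2A)) t.
√h = √2.04 − 0.00551·1070/(2·3.22) = 1.4283 − 0.91548 = 0.51280.
h = 0.51280² = 0.26297 m.

0.263 m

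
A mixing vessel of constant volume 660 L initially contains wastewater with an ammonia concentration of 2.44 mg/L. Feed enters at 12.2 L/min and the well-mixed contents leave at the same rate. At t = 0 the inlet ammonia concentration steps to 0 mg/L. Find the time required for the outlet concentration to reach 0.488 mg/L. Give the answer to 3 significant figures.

87.1 min

Species balance: V dC/dt = Q(C_in − C) ⇒ τ = V/Q = 54.098 min.
C(t) = C_in + (C₀ − C_in) e^(−t/τ). Set C = 0.488 and solve for t:
e^(−t/τ) = (C − C_in)/(C₀ − C_in) = (0.488 − 0)/(2.44 − 0) = 0.20000
t = −τ ln(…) = 54.098 × 1.6094 = 87.068 min.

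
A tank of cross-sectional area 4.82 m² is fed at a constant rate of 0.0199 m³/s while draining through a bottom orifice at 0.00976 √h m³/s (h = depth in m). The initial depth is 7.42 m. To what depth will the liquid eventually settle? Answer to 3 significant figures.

Volume balance on the tank: A dh/dt = Q_in − 0.00976 √h. At steady state dh/dt = 0:
Q_in = 0.00976 √h_ss ⇒ √h_ss = 0.0199/0.00976 = 2.0389.
h_ss = 2.0389² = 4.1573 m. (Since h₀ = 7.42 m > h_ss, the level will fall toward this value.)

4.16 m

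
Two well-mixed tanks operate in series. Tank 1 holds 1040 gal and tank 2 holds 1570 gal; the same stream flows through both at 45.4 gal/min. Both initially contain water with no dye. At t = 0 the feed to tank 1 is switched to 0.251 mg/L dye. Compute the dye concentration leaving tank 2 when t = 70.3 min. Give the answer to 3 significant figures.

0.177 mg/L

Time constants: τᵢ = Vᵢ/Q for each well-mixed tank.
τ₁ = 1040/45.4 = 22.907 min; τ₂ = 1570/45.4 = 34.581 min.
Solving the cascade with C₁(0)=C₂(0)=0 gives C₂(t) = C_in[1 − (τ₁ e^(−t/τ₁) − τ₂ e^(−t/τ₂))/(τ₁ − τ₂)].
At t = 70.3: e^(−t/τ₁) = 0.046474, e^(−t/τ₂) = 0.13096.
C₂ = 0.251·[1 − (22.907·0.046474 − 34.581·0.13096)/(-11.674)] = 0.251·0.70326 = 0.17652 mg/L.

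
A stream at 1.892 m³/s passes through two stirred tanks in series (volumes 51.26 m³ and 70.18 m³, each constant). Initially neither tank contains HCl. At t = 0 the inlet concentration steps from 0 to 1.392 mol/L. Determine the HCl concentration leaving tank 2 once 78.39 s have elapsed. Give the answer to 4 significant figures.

0.9770 mol/L

Each tank obeys Vᵢ dCᵢ/dt = Q(Cᵢ₋₁ − Cᵢ), so τᵢ = Vᵢ/Q.
τ₁ = 51.26/1.892 = 27.0930 s; τ₂ = 70.18/1.892 = 37.0930 s.
Tank 1: C₁ = C_in(1 − e^(−t/τ₁)). Tank 2 (τ₁ ≠ τ₂): C₂ = C_in[1 − (τ₁ e^(−t/τ₁) − τ₂ e^(−t/τ₂))/(τ₁ − τ₂)].
At t = 78.39: e^(−t/τ₁) = 0.0553895, e^(−t/τ₂) = 0.120834.
C₂ = 1.392·[1 − (27.0930·0.0553895 − 37.0930·0.120834)/(-10.0000)] = 1.392·0.701856 = 0.976984 mol/L.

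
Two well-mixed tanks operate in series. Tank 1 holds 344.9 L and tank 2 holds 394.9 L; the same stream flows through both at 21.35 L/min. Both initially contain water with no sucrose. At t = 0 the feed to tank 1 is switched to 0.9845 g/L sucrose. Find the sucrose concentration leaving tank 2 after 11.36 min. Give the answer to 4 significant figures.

0.1388 g/L

Species balance on tank i: dCᵢ/dt = (Cᵢ₋₁ − Cᵢ)/τᵢ with τᵢ = Vᵢ/Q.
τ₁ = 344.9/21.35 = 16.1546 min; τ₂ = 394.9/21.35 = 18.4965 min.
Solving the cascade with C₁(0)=C₂(0)=0 gives C₂(t) = C_in[1 − (τ₁ e^(−t/τ₁) − τ₂ e^(−t/τ₂))/(τ₁ − τ₂)].
At t = 11.36: e^(−t/τ₁) = 0.494995, e^(−t/τ₂) = 0.541089.
C₂ = 0.9845·[1 − (16.1546·0.494995 − 18.4965·0.541089)/(-2.34192)] = 0.9845·0.140954 = 0.138769 g/L.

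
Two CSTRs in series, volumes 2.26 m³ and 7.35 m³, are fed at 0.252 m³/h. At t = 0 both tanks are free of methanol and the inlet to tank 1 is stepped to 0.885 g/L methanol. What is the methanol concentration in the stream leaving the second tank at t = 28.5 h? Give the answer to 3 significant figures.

0.420 g/L

Each tank obeys Vᵢ dCᵢ/dt = Q(Cᵢ₋₁ − Cᵢ), so τᵢ = Vᵢ/Q.
τ₁ = 2.26/0.252 = 8.9683 h; τ₂ = 7.35/0.252 = 29.167 h.
Solving the cascade with C₁(0)=C₂(0)=0 gives C₂(t) = C_in[1 − (τ₁ e^(−t/τ₁) − τ₂ e^(−t/τ₂))/(τ₁ − τ₂)].
At t = 28.5: e^(−t/τ₁) = 0.041674, e^(−t/τ₂) = 0.37638.
C₂ = 0.885·[1 − (8.9683·0.041674 − 29.167·0.37638)/(-20.198)] = 0.885·0.47500 = 0.42038 g/L.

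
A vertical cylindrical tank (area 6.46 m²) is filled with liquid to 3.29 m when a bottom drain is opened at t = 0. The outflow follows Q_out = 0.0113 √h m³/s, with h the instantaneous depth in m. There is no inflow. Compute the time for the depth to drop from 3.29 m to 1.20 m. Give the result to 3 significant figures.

Mass balance (ρ constant): A dh/dt = −0.0113 √h.
Separate and integrate: 2(√h − √h₀) = −(0.0113/A) t.
t = 2A(√h₀ − √h)/0.0113 = 2·6.46·(√3.29 − √1.20)/0.0113
  = 12.920 × (1.8138 − 1.0954) / 0.0113 = 821.38 s.

821 s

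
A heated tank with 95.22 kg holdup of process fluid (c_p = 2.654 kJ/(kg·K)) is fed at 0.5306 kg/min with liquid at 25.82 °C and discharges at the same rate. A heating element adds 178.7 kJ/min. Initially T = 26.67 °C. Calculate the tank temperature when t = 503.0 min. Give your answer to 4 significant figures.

145.1 °C

M c_p dT/dt = ṁ c_p (T_in − T) + Q̇.
Rearrange: dT/dt = (T_ss − T)/τ with τ = M/ṁ = 179.457 min and T_ss = T_in + Q̇/(ṁ c_p) = 152.718 °C.
This is linear first-order; T(t) = T_ss + (T₀ − T_ss) e^(−t/τ).
T(503.0) = 152.718 + (-126.048)·e^(−503.0/179.457) = 152.718 + (-126.048)·0.0606342 = 145.076 °C.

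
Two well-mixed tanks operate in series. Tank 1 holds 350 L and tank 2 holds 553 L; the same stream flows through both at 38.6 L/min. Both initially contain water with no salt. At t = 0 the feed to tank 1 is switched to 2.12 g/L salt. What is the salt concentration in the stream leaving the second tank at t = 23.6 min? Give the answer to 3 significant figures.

Each tank obeys Vᵢ dCᵢ/dt = Q(Cᵢ₋₁ − Cᵢ), so τᵢ = Vᵢ/Q.
τ₁ = 350/38.6 = 9.0674 min; τ₂ = 553/38.6 = 14.326 min.
Solving the cascade with C₁(0)=C₂(0)=0 gives C₂(t) = C_in[1 − (τ₁ e^(−t/τ₁) − τ₂ e^(−t/τ₂))/(τ₁ − τ₂)].
At t = 23.6: e^(−t/τ₁) = 0.074070, e^(−t/τ₂) = 0.19257.
C₂ = 2.12·[1 − (9.0674·0.074070 − 14.326·0.19257)/(-5.2591)] = 2.12·0.60313 = 1.2786 g/L.

1.28 g/L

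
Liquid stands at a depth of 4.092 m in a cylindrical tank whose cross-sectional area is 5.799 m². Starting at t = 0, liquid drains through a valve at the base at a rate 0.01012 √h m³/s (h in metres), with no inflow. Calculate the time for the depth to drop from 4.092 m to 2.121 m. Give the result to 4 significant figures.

Unsteady balance on liquid volume: A dh/dt = −0.01012 √h.
Separate and integrate: 2(√h − √h₀) = −(0.01012/A) t.
t = 2A(√h₀ − √h)/0.01012 = 2·5.799·(√4.092 − √2.121)/0.01012
  = 11.5980 × (2.02287 − 1.45637) / 0.01012 = 649.240 s.

649.2 s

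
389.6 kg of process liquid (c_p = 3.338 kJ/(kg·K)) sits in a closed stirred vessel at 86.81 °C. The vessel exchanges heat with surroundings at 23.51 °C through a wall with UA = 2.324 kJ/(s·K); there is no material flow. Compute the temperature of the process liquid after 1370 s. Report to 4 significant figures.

Lumped-capacitance energy balance: M c_p dT/dt = UA(T_amb − T).
dT/dt = (T_ss − T)/τ with T_ss = T_amb = 23.5100 °C, τ = M c_p/UA = 389.6·3.338/2.324 = 559.589 s.
Integrating: T(t) = T_ss + (T₀ − T_ss) e^(−t/τ).
T(1370) = 23.5100 + (63.3000)·0.0864469 = 28.9821 °C.

28.98 °C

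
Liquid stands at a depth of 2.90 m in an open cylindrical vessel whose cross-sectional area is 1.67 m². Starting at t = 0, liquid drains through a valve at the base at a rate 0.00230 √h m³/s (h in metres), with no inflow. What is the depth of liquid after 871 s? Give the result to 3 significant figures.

1.22 m

Accumulation of liquid (constant cross-section A): A dh/dt = −0.00230 √h.
Separate and integrate: 2(√h − √h₀) = −(0.00230/A) t.
√h = √2.90 − 0.00230·871/(2·1.67) = 1.7029 − 0.59979 = 1.1031.
h = 1.1031² = 1.2169 m.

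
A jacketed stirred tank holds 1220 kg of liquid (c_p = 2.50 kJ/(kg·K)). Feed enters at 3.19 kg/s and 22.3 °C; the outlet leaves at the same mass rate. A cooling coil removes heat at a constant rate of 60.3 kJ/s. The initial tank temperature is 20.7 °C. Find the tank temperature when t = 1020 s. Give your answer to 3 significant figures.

Energy balance: M c_p dT/dt = ṁ c_p (T_in − T) − 60.3.
Rearrange: dT/dt = (T_ss − T)/τ with τ = M/ṁ = 382.45 s and T_ss = T_in − Q̇/(ṁ c_p) = 14.739 °C.
T approaches T_ss exponentially: T(t) = T_ss + (T₀ − T_ss) e^(−t/τ).
T(1020) = 14.739 + (5.9611)·e^(−1020/382.45) = 14.739 + (5.9611)·0.069457 = 15.153 °C.

15.2 °C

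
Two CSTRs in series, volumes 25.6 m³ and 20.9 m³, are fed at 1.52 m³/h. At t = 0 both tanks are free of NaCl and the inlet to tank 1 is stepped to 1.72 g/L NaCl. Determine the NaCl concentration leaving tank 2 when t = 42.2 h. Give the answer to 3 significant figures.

1.31 g/L

Time constants: τᵢ = Vᵢ/Q for each well-mixed tank.
τ₁ = 25.6/1.52 = 16.842 h; τ₂ = 20.9/1.52 = 13.750 h.
Tank 1: C₁ = C_in(1 − e^(−t/τ₁)). Tank 2 (τ₁ ≠ τ₂): C₂ = C_in[1 − (τ₁ e^(−t/τ₁) − τ₂ e^(−t/τ₂))/(τ₁ − τ₂)].
At t = 42.2: e^(−t/τ₁) = 0.081625, e^(−t/τ₂) = 0.046463.
C₂ = 1.72·[1 − (16.842·0.081625 − 13.750·0.046463)/(3.0921)] = 1.72·0.76202 = 1.3107 g/L.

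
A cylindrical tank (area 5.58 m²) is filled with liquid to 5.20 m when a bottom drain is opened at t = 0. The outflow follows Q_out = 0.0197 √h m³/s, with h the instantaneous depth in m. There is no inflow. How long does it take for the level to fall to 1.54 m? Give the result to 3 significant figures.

Volume balance on the tank: A dh/dt = −0.0197 √h.
This is separable: 2 d(√h)/dt = −0.0197/A, so √h = √h₀ − (0.0197/(2A)) t.
t = 2A(√h₀ − √h)/0.0197 = 2·5.58·(√5.20 − √1.54)/0.0197
  = 11.160 × (2.2804 − 1.2410) / 0.0197 = 588.81 s.

589 s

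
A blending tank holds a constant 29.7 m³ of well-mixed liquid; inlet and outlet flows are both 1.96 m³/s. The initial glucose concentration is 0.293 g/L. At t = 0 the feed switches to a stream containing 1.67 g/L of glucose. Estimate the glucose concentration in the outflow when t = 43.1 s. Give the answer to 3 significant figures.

Unsteady species balance (constant V, well mixed): V dC/dt = Q(C_in − C).
Rewrite as dC/dt + C/τ = C_in/τ, τ = V/Q = 15.153 s.
Solution: C(t) = C_in + (C₀ − C_in) e^(−t/τ).
C(43.1) = 1.67 + (0.293 − 1.67)·e^(−43.1/15.153) = 1.67 + (-1.3770)·0.058174 = 1.5899 g/L.

1.59 g/L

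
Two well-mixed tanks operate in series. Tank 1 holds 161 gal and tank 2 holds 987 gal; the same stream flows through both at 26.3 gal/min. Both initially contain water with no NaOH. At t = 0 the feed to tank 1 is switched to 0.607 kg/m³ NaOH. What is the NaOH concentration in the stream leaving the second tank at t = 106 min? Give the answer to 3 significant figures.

Time constants: τᵢ = Vᵢ/Q for each well-mixed tank.
τ₁ = 161/26.3 = 6.1217 min; τ₂ = 987/26.3 = 37.529 min.
Solving the cascade with C₁(0)=C₂(0)=0 gives C₂(t) = C_in[1 − (τ₁ e^(−t/τ₁) − τ₂ e^(−t/τ₂))/(τ₁ − τ₂)].
At t = 106: e^(−t/τ₁) = 3.0197e-08, e^(−t/τ₂) = 0.059337.
C₂ = 0.607·[1 − (6.1217·3.0197e-08 − 37.529·0.059337)/(-31.407)] = 0.607·0.92910 = 0.56396 kg/m³.

0.564 kg/m³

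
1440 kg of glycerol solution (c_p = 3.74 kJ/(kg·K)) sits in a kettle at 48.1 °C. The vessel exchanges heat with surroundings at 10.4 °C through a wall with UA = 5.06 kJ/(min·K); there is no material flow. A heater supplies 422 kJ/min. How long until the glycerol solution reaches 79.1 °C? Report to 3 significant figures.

1210 min

Energy balance: M c_p dT/dt = −UA(T − T_amb) + Q̇.
τ = M c_p/UA = 1064.3 min; T_ss = T_amb + Q̇/UA = 10.4 + 422/5.06 = 93.799 °C.
T(t) = T_ss + (T₀ − T_ss)e^(−t/τ); set T = 79.1:
t = −τ ln[(T − T_ss)/(T₀ − T_ss)] = −1064.3 · ln(0.32165) = 1207.3 min.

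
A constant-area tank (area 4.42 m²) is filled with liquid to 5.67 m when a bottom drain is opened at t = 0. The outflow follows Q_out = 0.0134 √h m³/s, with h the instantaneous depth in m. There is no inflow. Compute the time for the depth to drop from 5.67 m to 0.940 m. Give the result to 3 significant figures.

With no inflow, A dh/dt = −0.0134 √h.
∫ h^(−1/2) dh = −(0.0134/A) ∫ dt, giving 2√h = 2√h₀ − (0.0134/A) t.
t = 2A(√h₀ − √h)/0.0134 = 2·4.42·(√5.67 − √0.940)/0.0134
  = 8.8400 × (2.3812 − 0.96954) / 0.0134 = 931.26 s.

931 s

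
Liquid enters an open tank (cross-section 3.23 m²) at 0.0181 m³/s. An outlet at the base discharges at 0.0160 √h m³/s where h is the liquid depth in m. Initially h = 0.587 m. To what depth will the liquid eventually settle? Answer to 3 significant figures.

Unsteady balance on liquid volume: A dh/dt = Q_in − 0.0160 √h. At steady state dh/dt = 0:
Q_in = 0.0160 √h_ss ⇒ √h_ss = 0.0181/0.0160 = 1.1313.
h_ss = 1.1313² = 1.2797 m. (Since h₀ = 0.587 m < h_ss, the level will rise toward this value.)

1.28 m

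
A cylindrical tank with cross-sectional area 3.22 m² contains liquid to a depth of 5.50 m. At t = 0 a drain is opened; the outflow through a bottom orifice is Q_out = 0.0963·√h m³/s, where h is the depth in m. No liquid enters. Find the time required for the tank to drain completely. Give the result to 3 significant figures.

With no inflow, A dh/dt = −0.0963 √h.
Separate and integrate: 2(√h − √h₀) = −(0.0963/A) t.
Tank is empty when √h = 0: t_empty = 2A√h₀/0.0963.
t_empty = 2·3.22·√5.50/0.0963 = 6.4400·2.3452/0.0963 = 156.83 s.

157 s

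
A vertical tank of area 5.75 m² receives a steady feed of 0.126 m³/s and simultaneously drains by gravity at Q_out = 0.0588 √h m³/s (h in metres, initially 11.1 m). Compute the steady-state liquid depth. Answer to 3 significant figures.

A dh/dt = Q_in − 0.0588 √h. Steady state requires inflow = outflow:
Q_in = 0.0588 √h_ss ⇒ √h_ss = 0.126/0.0588 = 2.1429.
h_ss = 2.1429² = 4.5918 m. (Since h₀ = 11.1 m > h_ss, the level will fall toward this value.)

4.59 m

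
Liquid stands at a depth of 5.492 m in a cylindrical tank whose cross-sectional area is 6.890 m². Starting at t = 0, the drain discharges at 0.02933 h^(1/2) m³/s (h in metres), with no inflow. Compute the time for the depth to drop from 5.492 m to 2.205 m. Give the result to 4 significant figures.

With no inflow, A dh/dt = −0.02933 √h.
Separate and integrate: 2(√h − √h₀) = −(0.02933/A) t.
t = 2A(√h₀ − √h)/0.02933 = 2·6.890·(√5.492 − √2.205)/0.02933
  = 13.7800 × (2.34350 − 1.48492) / 0.02933 = 403.382 s.

403.4 s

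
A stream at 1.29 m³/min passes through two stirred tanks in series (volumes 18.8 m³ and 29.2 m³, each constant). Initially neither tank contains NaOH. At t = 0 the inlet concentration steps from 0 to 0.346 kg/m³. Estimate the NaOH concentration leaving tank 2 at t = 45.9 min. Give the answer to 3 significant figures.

Each tank obeys Vᵢ dCᵢ/dt = Q(Cᵢ₋₁ − Cᵢ), so τᵢ = Vᵢ/Q.
τ₁ = 18.8/1.29 = 14.574 min; τ₂ = 29.2/1.29 = 22.636 min.
Tank 1: C₁ = C_in(1 − e^(−t/τ₁)). Tank 2 (τ₁ ≠ τ₂): C₂ = C_in[1 − (τ₁ e^(−t/τ₁) − τ₂ e^(−t/τ₂))/(τ₁ − τ₂)].
At t = 45.9: e^(−t/τ₁) = 0.042873, e^(−t/τ₂) = 0.13163.
C₂ = 0.346·[1 − (14.574·0.042873 − 22.636·0.13163)/(-8.0620)] = 0.346·0.70793 = 0.24494 kg/m³.

0.245 kg/m³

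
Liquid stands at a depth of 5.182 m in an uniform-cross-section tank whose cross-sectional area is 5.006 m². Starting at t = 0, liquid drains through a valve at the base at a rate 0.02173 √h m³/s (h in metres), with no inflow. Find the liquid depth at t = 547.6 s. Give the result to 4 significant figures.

1.184 m

With no inflow, A dh/dt = −0.02173 √h.
∫ h^(−1/2) dh = −(0.02173/A) ∫ dt, giving 2√h = 2√h₀ − (0.02173/A) t.
√h = √5.182 − 0.02173·547.6/(2·5.006) = 2.27640 − 1.18851 = 1.08789.
h = 1.08789² = 1.18351 m.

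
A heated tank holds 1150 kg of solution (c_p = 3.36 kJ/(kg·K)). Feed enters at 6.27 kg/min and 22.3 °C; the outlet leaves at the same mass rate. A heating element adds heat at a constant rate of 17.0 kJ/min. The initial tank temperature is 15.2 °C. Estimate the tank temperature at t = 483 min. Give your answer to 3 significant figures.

22.5 °C

M c_p dT/dt = ṁ c_p (T_in − T) + Q̇.
τ = M/ṁ = 183.41 min; T_ss = T_in + Q̇/(ṁ c_p) = 22.3 + 17.0/(6.27·3.36) = 23.107 °C.
T approaches T_ss exponentially: T(t) = T_ss + (T₀ − T_ss) e^(−t/τ).
T(483) = 23.107 + (-7.9069)·e^(−483/183.41) = 23.107 + (-7.9069)·0.071834 = 22.539 °C.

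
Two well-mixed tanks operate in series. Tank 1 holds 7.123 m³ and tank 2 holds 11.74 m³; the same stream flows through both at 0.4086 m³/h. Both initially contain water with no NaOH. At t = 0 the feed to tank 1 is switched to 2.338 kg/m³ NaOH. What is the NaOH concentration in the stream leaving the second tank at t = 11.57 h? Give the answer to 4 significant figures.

Species balance on tank i: dCᵢ/dt = (Cᵢ₋₁ − Cᵢ)/τᵢ with τᵢ = Vᵢ/Q.
τ₁ = 7.123/0.4086 = 17.4327 h; τ₂ = 11.74/0.4086 = 28.7323 h.
Solving the cascade with C₁(0)=C₂(0)=0 gives C₂(t) = C_in[1 − (τ₁ e^(−t/τ₁) − τ₂ e^(−t/τ₂))/(τ₁ − τ₂)].
At t = 11.57: e^(−t/τ₁) = 0.514945, e^(−t/τ₂) = 0.668524.
C₂ = 2.338·[1 − (17.4327·0.514945 − 28.7323·0.668524)/(-11.2996)] = 2.338·0.0945383 = 0.221031 kg/m³.

0.2210 kg/m³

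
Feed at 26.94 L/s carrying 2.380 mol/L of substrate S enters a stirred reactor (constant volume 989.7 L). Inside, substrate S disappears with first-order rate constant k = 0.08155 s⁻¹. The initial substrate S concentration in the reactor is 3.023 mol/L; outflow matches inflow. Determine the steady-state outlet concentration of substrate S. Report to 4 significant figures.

Species balance: V dC/dt = Q C_in − Q C − k V C.
At steady state: 0 = Q C_in − (Q + kV) C_ss, so C_ss = Q C_in/(Q + kV).
C_ss = 26.94·2.380/(26.94 + 0.08155·989.7) = 64.1172/107.650 = 0.595608 mol/L.

0.5956 mol/L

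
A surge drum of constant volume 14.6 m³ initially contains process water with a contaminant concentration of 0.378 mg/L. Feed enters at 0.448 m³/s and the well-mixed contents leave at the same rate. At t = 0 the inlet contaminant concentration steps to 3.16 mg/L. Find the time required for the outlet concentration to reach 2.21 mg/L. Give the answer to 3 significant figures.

35.0 s

Species balance: V dC/dt = Q(C_in − C) ⇒ τ = V/Q = 32.589 s.
C(t) = C_in + (C₀ − C_in) e^(−t/τ). Set C = 2.21 and solve for t:
e^(−t/τ) = (C − C_in)/(C₀ − C_in) = (2.21 − 3.16)/(0.378 − 3.16) = 0.34148
t = −τ ln(…) = 32.589 × 1.0745 = 35.016 s.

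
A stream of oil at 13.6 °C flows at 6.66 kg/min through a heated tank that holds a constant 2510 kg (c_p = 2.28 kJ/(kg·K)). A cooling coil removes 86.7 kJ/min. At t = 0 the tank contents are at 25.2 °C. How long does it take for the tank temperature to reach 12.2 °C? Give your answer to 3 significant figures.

Unsteady energy balance on the tank contents: M c_p dT/dt = ṁ c_p (T_in − T) − 86.7.
τ = M/ṁ = 376.88 min; T_ss = T_in − Q̇/(ṁ c_p) = 7.8903 °C.
T(t) = T_ss + (T₀ − T_ss) e^(−t/τ). Set T = 12.2:
e^(−t/τ) = (12.2 − 7.8903)/(25.2 − 7.8903) = 0.24897
t = −376.88 · ln(0.24897) = 524.01 min.

524 min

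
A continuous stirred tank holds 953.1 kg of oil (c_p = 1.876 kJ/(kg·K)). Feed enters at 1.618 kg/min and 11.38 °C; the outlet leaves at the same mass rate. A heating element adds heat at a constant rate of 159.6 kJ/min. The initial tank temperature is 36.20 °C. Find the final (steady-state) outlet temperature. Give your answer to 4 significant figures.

63.96 °C

Unsteady energy balance on the tank contents: M c_p dT/dt = ṁ c_p (T_in − T) + 159.6.
At steady state dT/dt = 0 ⇒ T_ss = T_in + Q̇/(ṁ c_p) = 11.38 + 159.6/(1.618·1.876) = 63.9601 °C.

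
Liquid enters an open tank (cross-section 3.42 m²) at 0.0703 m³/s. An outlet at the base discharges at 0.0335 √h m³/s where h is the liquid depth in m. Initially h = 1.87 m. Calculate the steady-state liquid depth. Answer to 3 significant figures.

Level balance: A dh/dt = 0.0703 − 0.0335 √h. Setting dh/dt = 0:
Q_in = 0.0335 √h_ss ⇒ √h_ss = 0.0703/0.0335 = 2.0985.
h_ss = 2.0985² = 4.4037 m. (Since h₀ = 1.87 m < h_ss, the level will rise toward this value.)

4.40 m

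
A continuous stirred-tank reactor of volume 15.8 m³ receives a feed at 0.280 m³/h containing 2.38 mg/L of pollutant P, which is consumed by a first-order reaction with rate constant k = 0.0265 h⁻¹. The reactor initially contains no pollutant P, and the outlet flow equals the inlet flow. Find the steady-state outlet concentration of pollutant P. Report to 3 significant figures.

0.954 mg/L

V dC/dt = Q(C_in − C) − k V C.
Steady state (dC/dt = 0): C_ss = Q C_in/(Q + kV) = C_in/(1 + kV/Q).
C_ss = 0.280·2.38/(0.280 + 0.0265·15.8) = 0.66640/0.69870 = 0.95377 mg/L.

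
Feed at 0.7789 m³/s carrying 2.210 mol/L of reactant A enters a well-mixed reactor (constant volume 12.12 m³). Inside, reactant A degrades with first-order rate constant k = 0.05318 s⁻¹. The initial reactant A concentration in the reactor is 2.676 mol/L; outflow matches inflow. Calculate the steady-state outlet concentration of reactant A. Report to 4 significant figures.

Species balance: V dC/dt = Q C_in − Q C − k V C.
Steady state (dC/dt = 0): C_ss = Q C_in/(Q + kV) = C_in/(1 + kV/Q).
C_ss = 0.7789·2.210/(0.7789 + 0.05318·12.12) = 1.72137/1.42344 = 1.20930 mol/L.

1.209 mol/L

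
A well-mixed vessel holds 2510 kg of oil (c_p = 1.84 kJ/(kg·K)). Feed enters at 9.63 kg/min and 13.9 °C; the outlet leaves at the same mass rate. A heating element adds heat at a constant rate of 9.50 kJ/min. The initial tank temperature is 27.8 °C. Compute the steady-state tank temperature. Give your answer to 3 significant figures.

14.4 °C

Heat balance on the well-mixed liquid: M c_p dT/dt = ṁ c_p (T_in − T) + 9.50.
At steady state dT/dt = 0 ⇒ T_ss = T_in + Q̇/(ṁ c_p) = 13.9 + 9.50/(9.63·1.84) = 14.436 °C.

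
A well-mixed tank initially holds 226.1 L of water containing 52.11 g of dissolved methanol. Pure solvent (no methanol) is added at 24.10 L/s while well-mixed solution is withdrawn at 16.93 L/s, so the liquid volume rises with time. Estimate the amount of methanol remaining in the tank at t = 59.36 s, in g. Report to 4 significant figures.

Let m(t) be the amount of methanol. Volume: V(t) = V₀ + (Q_in − Q_out) t = 226.1 + 7.17000 t; V(59.36) = 651.711 L.
No methanol enters, so dm/dt = −Q_out · (m/V).
Separate: dm/m = −Q_out dt/V(t) ⇒ ln(m/m₀) = −(Q_out/(Q_in−Q_out)) ln(V/V₀).
m = m₀ (V₀/V)^(Q_out/(Q_in−Q_out)) = 52.11 × (226.1/651.711)^(2.36123) = 4.27894 g.

4.279 g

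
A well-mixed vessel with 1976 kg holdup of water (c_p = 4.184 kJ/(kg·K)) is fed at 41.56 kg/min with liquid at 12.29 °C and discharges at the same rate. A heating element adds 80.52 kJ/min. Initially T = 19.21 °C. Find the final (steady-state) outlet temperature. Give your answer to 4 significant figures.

M c_p dT/dt = ṁ c_p (T_in − T) + Q̇.
At steady state dT/dt = 0 ⇒ T_ss = T_in + Q̇/(ṁ c_p) = 12.29 + 80.52/(41.56·4.184) = 12.7531 °C.

12.75 °C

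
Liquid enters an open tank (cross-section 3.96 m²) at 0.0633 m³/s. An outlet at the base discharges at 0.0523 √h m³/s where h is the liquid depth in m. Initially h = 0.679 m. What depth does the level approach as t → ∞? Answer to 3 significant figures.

1.46 m

A dh/dt = Q_in − 0.0523 √h. Steady state requires inflow = outflow:
Q_in = 0.0523 √h_ss ⇒ √h_ss = 0.0633/0.0523 = 1.2103.
h_ss = 1.2103² = 1.4649 m. (Since h₀ = 0.679 m < h_ss, the level will rise toward this value.)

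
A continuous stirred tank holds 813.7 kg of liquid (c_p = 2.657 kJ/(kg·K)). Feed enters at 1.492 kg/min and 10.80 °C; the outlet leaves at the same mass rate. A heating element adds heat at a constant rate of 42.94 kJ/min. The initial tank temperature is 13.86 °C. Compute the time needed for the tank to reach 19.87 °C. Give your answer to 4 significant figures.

Energy balance: M c_p dT/dt = ṁ c_p (T_in − T) + 42.94.
τ = M/ṁ = 545.375 min; T_ss = T_in + Q̇/(ṁ c_p) = 21.6318 °C.
T(t) = T_ss + (T₀ − T_ss) e^(−t/τ). Set T = 19.87:
e^(−t/τ) = (19.87 − 21.6318)/(13.86 − 21.6318) = 0.226694
t = −545.375 · ln(0.226694) = 809.421 min.

809.4 min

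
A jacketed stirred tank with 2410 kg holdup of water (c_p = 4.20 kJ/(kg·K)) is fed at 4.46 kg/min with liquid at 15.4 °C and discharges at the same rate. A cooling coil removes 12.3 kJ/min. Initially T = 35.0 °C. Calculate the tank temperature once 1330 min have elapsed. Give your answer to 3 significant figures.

Heat balance on the well-mixed liquid: M c_p dT/dt = ṁ c_p (T_in − T) − 12.3.
Rearrange: dT/dt = (T_ss − T)/τ with τ = M/ṁ = 540.36 min and T_ss = T_in − Q̇/(ṁ c_p) = 14.743 °C.
This is linear first-order; T(t) = T_ss + (T₀ − T_ss) e^(−t/τ).
T(1330) = 14.743 + (20.257)·e^(−1330/540.36) = 14.743 + (20.257)·0.085322 = 16.472 °C.

16.5 °C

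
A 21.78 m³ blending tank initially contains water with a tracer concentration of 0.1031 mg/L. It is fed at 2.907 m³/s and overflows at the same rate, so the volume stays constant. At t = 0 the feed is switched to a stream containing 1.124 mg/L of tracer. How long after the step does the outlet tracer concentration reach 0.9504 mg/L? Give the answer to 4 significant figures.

13.27 s

Species balance: V dC/dt = Q(C_in − C) ⇒ τ = V/Q = 7.49226 s.
C(t) = C_in + (C₀ − C_in) e^(−t/τ). Set C = 0.9504 and solve for t:
e^(−t/τ) = (C − C_in)/(C₀ − C_in) = (0.9504 − 1.124)/(0.1031 − 1.124) = 0.170046
t = −τ ln(…) = 7.49226 × 1.77169 = 13.2739 s.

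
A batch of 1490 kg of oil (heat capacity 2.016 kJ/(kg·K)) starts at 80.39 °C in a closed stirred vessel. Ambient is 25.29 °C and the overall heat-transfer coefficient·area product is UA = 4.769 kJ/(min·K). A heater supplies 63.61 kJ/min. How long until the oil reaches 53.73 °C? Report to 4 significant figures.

Lumped-capacitance energy balance: M c_p dT/dt = UA(T_amb − T) + Q̇.
τ = M c_p/UA = 629.868 min; T_ss = T_amb + Q̇/UA = 25.29 + 63.61/4.769 = 38.6282 °C.
T(t) = T_ss + (T₀ − T_ss)e^(−t/τ); set T = 53.73:
t = −τ ln[(T − T_ss)/(T₀ − T_ss)] = −629.868 · ln(0.361617) = 640.682 min.

640.7 min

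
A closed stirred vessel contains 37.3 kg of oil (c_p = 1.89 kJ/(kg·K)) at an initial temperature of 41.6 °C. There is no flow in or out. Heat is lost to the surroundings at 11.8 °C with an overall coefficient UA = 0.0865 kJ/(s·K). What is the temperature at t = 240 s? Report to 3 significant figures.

M c_p dT/dt = −UA(T − T_amb).
dT/dt = (T_ss − T)/τ with T_ss = T_amb = 11.800 °C, τ = M c_p/UA = 37.3·1.89/0.0865 = 814.99 s.
Integrating: T(t) = T_ss + (T₀ − T_ss) e^(−t/τ).
T(240) = 11.800 + (29.800)·0.74492 = 33.999 °C.

34.0 °C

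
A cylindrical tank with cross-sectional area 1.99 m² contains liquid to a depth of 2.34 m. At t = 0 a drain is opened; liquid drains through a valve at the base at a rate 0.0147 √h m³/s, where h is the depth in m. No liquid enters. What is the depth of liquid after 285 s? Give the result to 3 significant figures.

0.228 m

A dh/dt = −Q_out = −0.0147 √h.
This is separable: 2 d(√h)/dt = −0.0147/A, so √h = √h₀ − (0.0147/(2A)) t.
√h = √2.34 − 0.0147·285/(2·1.99) = 1.5297 − 1.0526 = 0.47707.
h = 0.47707² = 0.22759 m.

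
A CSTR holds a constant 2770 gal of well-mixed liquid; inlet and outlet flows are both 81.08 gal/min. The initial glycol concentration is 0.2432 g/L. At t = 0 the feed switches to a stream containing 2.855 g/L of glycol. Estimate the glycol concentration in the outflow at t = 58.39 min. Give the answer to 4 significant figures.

Unsteady species balance (constant V, well mixed): V dC/dt = Q(C_in − C).
Time constant τ = V/Q = 2770/81.08 = 34.1638 min.
C approaches C_in exponentially: C(t) = C_in + (C₀ − C_in) e^(−t/τ).
C(58.39) = 2.855 + (0.2432 − 2.855)·e^(−58.39/34.1638) = 2.855 + (-2.61180)·0.181025 = 2.38220 g/L.

2.382 g/L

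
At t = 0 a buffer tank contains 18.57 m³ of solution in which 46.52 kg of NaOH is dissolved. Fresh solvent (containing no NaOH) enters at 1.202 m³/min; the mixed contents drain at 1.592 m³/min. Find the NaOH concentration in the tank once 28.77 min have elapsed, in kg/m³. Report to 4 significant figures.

Total volume: dV/dt = Q_in − Q_out = -0.390000 m³/min, so V(t) = 18.57 − 0.390000 t and V(28.77) = 7.34970 m³.
No NaOH enters, so dm/dt = −Q_out · (m/V).
dm/m = −Q_out dt/(V₀ − 0.390000 t); integrating gives ln(m/m₀) = −(Q_out/(Q_in−Q_out)) ln(V/V₀).
m = m₀ (V₀/V)^(Q_out/(Q_in−Q_out)) = 46.52 × (18.57/7.34970)^(-4.08205) = 1.05789 kg.
C = m/V = 1.05789/7.34970 = 0.143937 kg/m³.

0.1439 kg/m³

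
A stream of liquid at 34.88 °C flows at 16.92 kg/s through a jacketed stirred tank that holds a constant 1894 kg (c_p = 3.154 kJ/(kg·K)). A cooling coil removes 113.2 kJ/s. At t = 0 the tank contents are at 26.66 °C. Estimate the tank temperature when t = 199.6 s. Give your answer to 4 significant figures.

M c_p dT/dt = ṁ c_p (T_in − T) − Q̇.
τ = M/ṁ = 111.939 s; T_ss = T_in − Q̇/(ṁ c_p) = 34.88 − 113.2/(16.92·3.154) = 32.7588 °C.
T approaches T_ss exponentially: T(t) = T_ss + (T₀ − T_ss) e^(−t/τ).
T(199.6) = 32.7588 + (-6.09879)·e^(−199.6/111.939) = 32.7588 + (-6.09879)·0.168113 = 31.7335 °C.

31.73 °C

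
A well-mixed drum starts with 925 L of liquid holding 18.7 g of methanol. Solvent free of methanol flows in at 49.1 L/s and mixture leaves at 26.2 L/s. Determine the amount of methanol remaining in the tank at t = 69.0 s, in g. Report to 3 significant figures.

5.98 g

Total volume: dV/dt = Q_in − Q_out = 22.900 L/s, so V(t) = 925 + 22.900 t and V(69.0) = 2505.1 L.
Species balance (pure solvent in): dm/dt = −Q_out · m/V(t).
Separate: dm/m = −Q_out dt/V(t) ⇒ ln(m/m₀) = −(Q_out/(Q_in−Q_out)) ln(V/V₀).
m = m₀ (V₀/V)^(Q_out/(Q_in−Q_out)) = 18.7 × (925/2505.1)^(1.1441) = 5.9815 g.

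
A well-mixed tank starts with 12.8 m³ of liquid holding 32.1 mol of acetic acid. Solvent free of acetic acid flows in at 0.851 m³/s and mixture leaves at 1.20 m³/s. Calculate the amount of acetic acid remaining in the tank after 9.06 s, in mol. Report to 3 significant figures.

12.1 mol

Total volume: dV/dt = Q_in − Q_out = -0.34900 m³/s, so V(t) = 12.8 − 0.34900 t and V(9.06) = 9.6381 m³.
No acetic acid enters, so dm/dt = −Q_out · (m/V).
dm/m = −Q_out dt/(V₀ − 0.34900 t); integrating gives ln(m/m₀) = −(Q_out/(Q_in−Q_out)) ln(V/V₀).
m = m₀ (V₀/V)^(Q_out/(Q_in−Q_out)) = 32.1 × (12.8/9.6381)^(-3.4384) = 12.101 mol.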